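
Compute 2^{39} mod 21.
8

Using successive squaring:
Binary expansion of 39: 100111
Powers of 2 mod 21 (each is the square of the previous):
  2^1 ≡ 2 (mod 21)
  2^2 ≡ 2² = 4 ≡ 4 (mod 21)
  2^4 ≡ 4² = 16 ≡ 16 (mod 21)
  2^8 ≡ 16² = 256 ≡ 4 (mod 21)
  2^16 ≡ 4² = 16 ≡ 16 (mod 21)
  2^32 ≡ 16² = 256 ≡ 4 (mod 21)
39 = 32 + 4 + 2 + 1, so 2^39 = 2^32 × 2^4 × 2^2 × 2^1 ≡ 4 × 16 × 4 × 2 (mod 21)
Multiplying step by step:
  4 × 16 = 64 ≡ 1 (mod 21)
  1 × 4 = 4 ≡ 4 (mod 21)
  4 × 2 = 8 ≡ 8 (mod 21)
Result: 2^39 ≡ 8 (mod 21)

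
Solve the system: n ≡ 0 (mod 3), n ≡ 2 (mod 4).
M = 3 × 4 = 12. M₁ = 4, y₁ ≡ 1 (mod 3). M₂ = 3, y₂ ≡ 3 (mod 4). n = 0×4×1 + 2×3×3 ≡ 6 (mod 12)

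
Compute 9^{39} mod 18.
9

Using successive squaring:
Binary expansion of 39: 100111
Powers of 9 mod 18 (each is the square of the previous):
  9^1 ≡ 9 (mod 18)
  9^2 ≡ 9² = 81 ≡ 9 (mod 18)
  9^4 ≡ 9² = 81 ≡ 9 (mod 18)
  9^8 ≡ 9² = 81 ≡ 9 (mod 18)
  9^16 ≡ 9² = 81 ≡ 9 (mod 18)
  9^32 ≡ 9² = 81 ≡ 9 (mod 18)
39 = 32 + 4 + 2 + 1, so 9^39 = 9^32 × 9^4 × 9^2 × 9^1 ≡ 9 × 9 × 9 × 9 (mod 18)
Multiplying step by step:
  9 × 9 = 81 ≡ 9 (mod 18)
  9 × 9 = 81 ≡ 9 (mod 18)
  9 × 9 = 81 ≡ 9 (mod 18)
Result: 9^39 ≡ 9 (mod 18)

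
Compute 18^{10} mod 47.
24

Using successive squaring:
Binary expansion of 10: 1010
Powers of 18 mod 47 (each is the square of the previous):
  18^1 ≡ 18 (mod 47)
  18^2 ≡ 18² = 324 ≡ 42 (mod 47)
  18^4 ≡ 42² = 1764 ≡ 25 (mod 47)
  18^8 ≡ 25² = 625 ≡ 14 (mod 47)
10 = 8 + 2, so 18^10 = 18^8 × 18^2 ≡ 14 × 42 (mod 47)
Multiplying step by step:
  14 × 42 = 588 ≡ 24 (mod 47)
Result: 18^10 ≡ 24 (mod 47)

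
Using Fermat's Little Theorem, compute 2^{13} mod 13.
2

By Fermat's Little Theorem, a^(p-1) ≡ 1 (mod p) for prime p and gcd(a, p) = 1
Here p = 13, so 2^12 ≡ 1 (mod 13)
We can reduce the exponent: 13 mod 12 = 1
So 2^13 ≡ 2^1 (mod 13)
Computing: 2^1 mod 13 = 2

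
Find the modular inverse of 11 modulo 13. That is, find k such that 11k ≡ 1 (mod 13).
6

Using Extended Euclidean Algorithm:
gcd(11, 13) = 1
Bezout coefficients: 11 × 6 + 13 × -5 = 1
So 11 × 6 ≡ 1 (mod 13)
The inverse is 6 mod 13 = 6
Verification: 11 × 6 = 66 = 5 × 13 + 1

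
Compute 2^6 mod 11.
6 = 4 + 2 (binary 110). Repeated squaring mod 11: 2^1 ≡ 2; 2^2 ≡ 2² = 4 ≡ 4; 2^4 ≡ 4² = 16 ≡ 5. Multiply: 2^6 = 2^4 × 2^2 ≡ 5 × 4 (mod 11): 5 × 4 = 20 ≡ 9. So 2^6 ≡ 9 (mod 11).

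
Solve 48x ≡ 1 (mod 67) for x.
48^(-1) ≡ 7 (mod 67). Verification: 48 × 7 = 336 ≡ 1 (mod 67)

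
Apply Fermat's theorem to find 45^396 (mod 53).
By Fermat: 45^{52} ≡ 1 (mod 53). 396 = 7×52 + 32. So 45^{396} ≡ 45^{32} ≡ 47 (mod 53)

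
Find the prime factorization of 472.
2^3 × 59

Divide by primes starting from smallest:
472 ÷ 2 = 236
236 ÷ 2 = 118
118 ÷ 2 = 59
59 ÷ 59 = 1

472 = 2^3 × 59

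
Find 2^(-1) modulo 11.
6

Using Extended Euclidean Algorithm:
gcd(2, 11) = 1
Bezout coefficients: 2 × -5 + 11 × 1 = 1
So 2 × -5 ≡ 1 (mod 11)
The inverse is -5 mod 11 = 6
Verification: 2 × 6 = 12 = 1 × 11 + 1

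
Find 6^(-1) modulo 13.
11

Using Extended Euclidean Algorithm:
gcd(6, 13) = 1
Bezout coefficients: 6 × -2 + 13 × 1 = 1
So 6 × -2 ≡ 1 (mod 13)
The inverse is -2 mod 13 = 11
Verification: 6 × 11 = 66 = 5 × 13 + 1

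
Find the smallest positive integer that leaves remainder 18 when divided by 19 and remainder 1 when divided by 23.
M = 19 × 23 = 437. M₁ = 23, y₁ ≡ 5 (mod 19). M₂ = 19, y₂ ≡ 17 (mod 23). t = 18×23×5 + 1×19×17 ≡ 208 (mod 437). The smallest positive such number is 208.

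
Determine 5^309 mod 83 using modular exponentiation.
Using Fermat: 5^{82} ≡ 1 (mod 83). 309 ≡ 63 (mod 82). So 5^{309} ≡ 5^{63} ≡ 46 (mod 83)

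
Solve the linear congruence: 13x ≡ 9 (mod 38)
27

Since gcd(13, 38) = 1 divides 9, a solution exists.
Multiply both sides by the inverse of 13 mod 38:
  13^(-1) mod 38 = 3
  x ≡ 3 × 9 ≡ 27 ≡ 27 (mod 38)
Verification: 13 × 27 = 351 = 9 × 38 + 9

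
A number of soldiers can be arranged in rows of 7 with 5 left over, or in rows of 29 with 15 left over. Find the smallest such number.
M = 7 × 29 = 203. M₁ = 29, y₁ ≡ 1 (mod 7). M₂ = 7, y₂ ≡ 25 (mod 29). y = 5×29×1 + 15×7×25 ≡ 131 (mod 203). The smallest positive such number is 131.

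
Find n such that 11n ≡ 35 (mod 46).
45

Since gcd(11, 46) = 1 divides 35, a solution exists.
Multiply both sides by the inverse of 11 mod 46:
  11^(-1) mod 46 = 21
  x ≡ 21 × 35 ≡ 735 ≡ 45 (mod 46)
Verification: 11 × 45 = 495 = 10 × 46 + 35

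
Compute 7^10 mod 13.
10 = 8 + 2 (binary 1010). Repeated squaring mod 13: 7^1 ≡ 7; 7^2 ≡ 7² = 49 ≡ 10; 7^4 ≡ 10² = 100 ≡ 9; 7^8 ≡ 9² = 81 ≡ 3. Multiply: 7^10 = 7^8 × 7^2 ≡ 3 × 10 (mod 13): 3 × 10 = 30 ≡ 4. So 7^10 ≡ 4 (mod 13).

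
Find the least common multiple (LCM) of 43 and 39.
1677

First find GCD(43, 39) using the Euclidean algorithm:
43 = 1 × 39 + 4
39 = 9 × 4 + 3
4 = 1 × 3 + 1
3 = 3 × 1 + 0
GCD(43, 39) = 1

LCM formula: LCM(a, b) = (a × b) / GCD(a, b)
LCM(43, 39) = (43 × 39) / 1
LCM(43, 39) = 1677 / 1
LCM(43, 39) = 1677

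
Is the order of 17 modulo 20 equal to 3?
No, the actual order is 4, not 3.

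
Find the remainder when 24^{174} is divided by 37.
By Fermat: 24^{36} ≡ 1 (mod 37). 174 = 4×36 + 30. So 24^{174} ≡ 24^{30} ≡ 27 (mod 37)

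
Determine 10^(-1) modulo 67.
10^(-1) ≡ 47 (mod 67). Verification: 10 × 47 = 470 ≡ 1 (mod 67)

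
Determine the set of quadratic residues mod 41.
QRs mod 41: {1, 2, 4, 5, 8, 9, 10, 16, 18, 20, 21, 23, 25, 31, 32, 33, 36, 37, 39, 40}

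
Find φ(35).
24

Prime factorization: 35 = 5 × 7
Using the formula φ(n) = n × Π(1 - 1/p) for each prime factor p:
φ(35) = 35 × (1 - 1/5) × (1 - 1/7)
φ(35) = 24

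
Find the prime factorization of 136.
2^3 × 17

Divide by primes starting from smallest:
136 ÷ 2 = 68
68 ÷ 2 = 34
34 ÷ 2 = 17
17 ÷ 17 = 1

136 = 2^3 × 17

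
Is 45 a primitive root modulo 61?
No

To verify, check if 45^(60/q) ≢ 1 (mod 61) for each prime divisor q of 60
Divisors of 60 = 60: [1, 2, 3, 4, 5, 6, 10, 12, 15, 20, 30, 60]
  45^(60/2) = 45^30 ≡ 1 (mod 61)
  45^(60/3) = 45^20 ≡ 47 (mod 61)
  45^(60/5) = 45^12 ≡ 34 (mod 61)
Conclusion: 45 is not a primitive root modulo 61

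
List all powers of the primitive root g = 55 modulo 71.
g^1, g^2, ..., g^{70} mod 71: {55, 43, 22, 3, 23, 58, 66, 9, 69, 32, 56, 27, 65, 25, 26, 10, 53, 4, 7, 30, 17, 12, 21, 19, 51, 36, 63, 57, 11, 37, 47, 29, 33, 40, 70, 16, 28, 49, 68, 48, 13, 5, 62, 2, 39, 15, 44, 6, 46, 45, 61, 18, 67, 64, 41, 54, 59, 50, 52, 20, 35, 8, 14, 60, 34, 24, 42, 38, 31, 1}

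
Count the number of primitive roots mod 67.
Number of primitive roots mod 67 = φ(66) = 20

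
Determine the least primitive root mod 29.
p - 1 = 28 has prime divisors 2, 7. h is a primitive root mod 29 iff h^(28/q) ≢ 1 (mod 29) for each such q.
h = 2: 2^14 ≡ 28, 2^4 ≡ 16 (mod 29); none is 1, so 2 has order 28 and is a primitive root.
The smallest primitive root mod 29 is g = 2.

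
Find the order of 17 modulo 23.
Powers of 17 mod 23: 17^1≡17, 17^2≡13, 17^3≡14, 17^4≡8, 17^5≡21, 17^6≡12, 17^7≡20, 17^8≡18, 17^9≡7, 17^10≡4, 17^11≡22, 17^12≡6, 17^13≡10, 17^14≡9, 17^15≡15, 17^16≡2, 17^17≡11, 17^18≡3, 17^19≡5, 17^20≡16, 17^21≡19, 17^22≡1. Order = 22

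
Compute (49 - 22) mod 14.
13

(49 - 22) = 27
27 mod 14 = 13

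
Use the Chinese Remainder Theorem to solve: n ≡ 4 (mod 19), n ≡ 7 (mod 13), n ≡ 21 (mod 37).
5571

Using the Chinese Remainder Theorem:
M = product of moduli = 9139
For equation 1: M_1 = 481, 481 ≡ 6 (mod 19), inverse of 481 mod 19 is 16 (check: 6 × 16 = 96 ≡ 1 (mod 19))
For equation 2: M_2 = 703, 703 ≡ 1 (mod 13), inverse of 703 mod 13 is 1 (check: 1 × 1 = 1 ≡ 1 (mod 13))
For equation 3: M_3 = 247, 247 ≡ 25 (mod 37), inverse of 247 mod 37 is 3 (check: 25 × 3 = 75 ≡ 1 (mod 37))
Combine: n ≡ Σ r_i×M_i×(M_i⁻¹ mod m_i) = 4×481×16 + 7×703×1 + 21×247×3 = 30784 + 4921 + 15561 = 51266
51266 mod 9139 = 5571
n ≡ 5571 (mod 9139)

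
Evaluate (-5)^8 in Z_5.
(-5) ≡ 0 (mod 5). 8 = 8 (binary 1000). Repeated squaring mod 5: 0^1 ≡ 0; 0^2 ≡ 0² = 0 ≡ 0; 0^4 ≡ 0² = 0 ≡ 0; 0^8 ≡ 0² = 0 ≡ 0. So (-5)^8 ≡ 0 (mod 5).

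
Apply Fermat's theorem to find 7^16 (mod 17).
By Fermat's Little Theorem, 7^{16} ≡ 1 (mod 17) since 17 is prime and gcd(7, 17) = 1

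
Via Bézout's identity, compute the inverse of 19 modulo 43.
Extended GCD: 19(-9) + 43(4) = 1. So 19^(-1) ≡ 34 ≡ 34 (mod 43). Verify: 19 × 34 = 646 ≡ 1 (mod 43)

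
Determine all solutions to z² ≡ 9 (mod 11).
The square roots of 9 mod 11 are 3 and 8. Verify: 3² = 9 ≡ 9 (mod 11)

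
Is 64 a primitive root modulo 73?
No

To verify, check if 64^(72/q) ≢ 1 (mod 73) for each prime divisor q of 72
Divisors of 72 = 72: [1, 2, 3, 4, 6, 8, 9, 12, 18, 24, 36, 72]
  64^(72/2) = 64^36 ≡ 1 (mod 73)
  64^(72/3) = 64^24 ≡ 1 (mod 73)
Conclusion: 64 is not a primitive root modulo 73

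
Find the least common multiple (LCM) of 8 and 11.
88

First find GCD(8, 11) using the Euclidean algorithm:
8 = 0 × 11 + 8
11 = 1 × 8 + 3
8 = 2 × 3 + 2
3 = 1 × 2 + 1
2 = 2 × 1 + 0
GCD(8, 11) = 1

LCM formula: LCM(a, b) = (a × b) / GCD(a, b)
LCM(8, 11) = (8 × 11) / 1
LCM(8, 11) = 88 / 1
LCM(8, 11) = 88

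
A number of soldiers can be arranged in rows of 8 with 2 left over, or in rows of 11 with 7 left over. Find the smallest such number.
M = 8 × 11 = 88. M₁ = 11, y₁ ≡ 3 (mod 8). M₂ = 8, y₂ ≡ 7 (mod 11). t = 2×11×3 + 7×8×7 ≡ 18 (mod 88). The smallest positive such number is 18.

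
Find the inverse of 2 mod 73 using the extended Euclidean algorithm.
Extended GCD: 2(-36) + 73(1) = 1. So 2^(-1) ≡ 37 ≡ 37 (mod 73). Verify: 2 × 37 = 74 ≡ 1 (mod 73)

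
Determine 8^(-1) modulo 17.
8^(-1) ≡ 15 (mod 17). Verification: 8 × 15 = 120 ≡ 1 (mod 17)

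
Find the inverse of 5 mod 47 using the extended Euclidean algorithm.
Extended GCD: 5(19) + 47(-2) = 1. So 5^(-1) ≡ 19 ≡ 19 (mod 47). Verify: 5 × 19 = 95 ≡ 1 (mod 47)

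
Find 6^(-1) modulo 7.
6

Using Extended Euclidean Algorithm:
gcd(6, 7) = 1
Bezout coefficients: 6 × -1 + 7 × 1 = 1
So 6 × -1 ≡ 1 (mod 7)
The inverse is -1 mod 7 = 6
Verification: 6 × 6 = 36 = 5 × 7 + 1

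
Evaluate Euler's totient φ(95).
72

Prime factorization: 95 = 5 × 19
Using the formula φ(n) = n × Π(1 - 1/p) for each prime factor p:
φ(95) = 95 × (1 - 1/5) × (1 - 1/19)
φ(95) = 72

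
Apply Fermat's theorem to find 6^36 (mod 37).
By Fermat's Little Theorem, 6^{36} ≡ 1 (mod 37) since 37 is prime and gcd(6, 37) = 1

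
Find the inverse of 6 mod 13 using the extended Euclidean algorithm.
Extended GCD: 6(-2) + 13(1) = 1. So 6^(-1) ≡ 11 ≡ 11 (mod 13). Verify: 6 × 11 = 66 ≡ 1 (mod 13)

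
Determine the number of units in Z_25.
20

Prime factorization: 25 = 5^2
Using the formula φ(n) = n × Π(1 - 1/p) for each prime factor p:
φ(25) = 25 × (1 - 1/5)
φ(25) = 20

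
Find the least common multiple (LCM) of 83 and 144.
11952

First find GCD(83, 144) using the Euclidean algorithm:
83 = 0 × 144 + 83
144 = 1 × 83 + 61
83 = 1 × 61 + 22
61 = 2 × 22 + 17
22 = 1 × 17 + 5
17 = 3 × 5 + 2
5 = 2 × 2 + 1
2 = 2 × 1 + 0
GCD(83, 144) = 1

LCM formula: LCM(a, b) = (a × b) / GCD(a, b)
LCM(83, 144) = (83 × 144) / 1
LCM(83, 144) = 11952 / 1
LCM(83, 144) = 11952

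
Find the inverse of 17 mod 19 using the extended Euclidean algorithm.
Extended GCD: 17(9) + 19(-8) = 1. So 17^(-1) ≡ 9 ≡ 9 (mod 19). Verify: 17 × 9 = 153 ≡ 1 (mod 19)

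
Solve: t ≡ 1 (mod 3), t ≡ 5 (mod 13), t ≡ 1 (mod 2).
M = 3 × 13 × 2 = 78. M₁ = 26, y₁ ≡ 2 (mod 3). M₂ = 6, y₂ ≡ 11 (mod 13). M₃ = 39, y₃ ≡ 1 (mod 2). t = 1×26×2 + 5×6×11 + 1×39×1 ≡ 31 (mod 78)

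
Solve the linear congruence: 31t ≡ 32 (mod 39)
35

Since gcd(31, 39) = 1 divides 32, a solution exists.
Multiply both sides by the inverse of 31 mod 39:
  31^(-1) mod 39 = 34
  x ≡ 34 × 32 ≡ 1088 ≡ 35 (mod 39)
Verification: 31 × 35 = 1085 = 27 × 39 + 32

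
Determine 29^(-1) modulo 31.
29^(-1) ≡ 15 (mod 31). Verification: 29 × 15 = 435 ≡ 1 (mod 31)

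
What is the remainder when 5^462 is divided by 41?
Using Fermat: 5^{40} ≡ 1 (mod 41). 462 ≡ 22 (mod 40). So 5^{462} ≡ 5^{22} ≡ 25 (mod 41)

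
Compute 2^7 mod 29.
7 = 4 + 2 + 1 (binary 111). Repeated squaring mod 29: 2^1 ≡ 2; 2^2 ≡ 2² = 4 ≡ 4; 2^4 ≡ 4² = 16 ≡ 16. Multiply: 2^7 = 2^4 × 2^2 × 2^1 ≡ 16 × 4 × 2 (mod 29): 16 × 4 = 64 ≡ 6; 6 × 2 = 12 ≡ 12. So 2^7 ≡ 12 (mod 29).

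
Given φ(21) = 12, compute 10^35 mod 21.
By Euler: 10^{12} ≡ 1 (mod 21) since gcd(10, 21) = 1. 35 = 2×12 + 11. So 10^{35} ≡ 10^{11} ≡ 19 (mod 21)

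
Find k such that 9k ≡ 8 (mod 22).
18

Since gcd(9, 22) = 1 divides 8, a solution exists.
Multiply both sides by the inverse of 9 mod 22:
  9^(-1) mod 22 = 5
  x ≡ 5 × 8 ≡ 40 ≡ 18 (mod 22)
Verification: 9 × 18 = 162 = 7 × 22 + 8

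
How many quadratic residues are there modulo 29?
For prime 29, there are (p-1)/2 = (29-1)/2 = 14 quadratic residues (excluding 0).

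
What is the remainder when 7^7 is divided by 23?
7 = 4 + 2 + 1 (binary 111). Repeated squaring mod 23: 7^1 ≡ 7; 7^2 ≡ 7² = 49 ≡ 3; 7^4 ≡ 3² = 9 ≡ 9. Multiply: 7^7 = 7^4 × 7^2 × 7^1 ≡ 9 × 3 × 7 (mod 23): 9 × 3 = 27 ≡ 4; 4 × 7 = 28 ≡ 5. So 7^7 ≡ 5 (mod 23).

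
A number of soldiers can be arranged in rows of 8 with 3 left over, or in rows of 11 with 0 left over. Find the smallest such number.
M = 8 × 11 = 88. M₁ = 11, y₁ ≡ 3 (mod 8). M₂ = 8, y₂ ≡ 7 (mod 11). x = 3×11×3 + 0×8×7 ≡ 11 (mod 88). The smallest positive such number is 11.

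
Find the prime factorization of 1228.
2^2 × 307

Divide by primes starting from smallest:
1228 ÷ 2 = 614
614 ÷ 2 = 307
307 ÷ 307 = 1

1228 = 2^2 × 307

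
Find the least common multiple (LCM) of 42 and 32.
672

First find GCD(42, 32) using the Euclidean algorithm:
42 = 1 × 32 + 10
32 = 3 × 10 + 2
10 = 5 × 2 + 0
GCD(42, 32) = 2

LCM formula: LCM(a, b) = (a × b) / GCD(a, b)
LCM(42, 32) = (42 × 32) / 2
LCM(42, 32) = 1344 / 2
LCM(42, 32) = 672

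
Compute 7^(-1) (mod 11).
8

Using Extended Euclidean Algorithm:
gcd(7, 11) = 1
Bezout coefficients: 7 × -3 + 11 × 2 = 1
So 7 × -3 ≡ 1 (mod 11)
The inverse is -3 mod 11 = 8
Verification: 7 × 8 = 56 = 5 × 11 + 1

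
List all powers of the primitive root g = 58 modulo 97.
g^1, g^2, ..., g^{96} mod 97: {58, 66, 45, 88, 60, 85, 80, 81, 42, 11, 56, 47, 10, 95, 78, 62, 7, 18, 74, 24, 34, 32, 13, 75, 82, 3, 77, 4, 38, 70, 83, 61, 46, 49, 29, 33, 71, 44, 30, 91, 40, 89, 21, 54, 28, 72, 5, 96, 39, 31, 52, 9, 37, 12, 17, 16, 55, 86, 41, 50, 87, 2, 19, 35, 90, 79, 23, 73, 63, 65, 84, 22, 15, 94, 20, 93, 59, 27, 14, 36, 51, 48, 68, 64, 26, 53, 67, 6, 57, 8, 76, 43, 69, 25, 92, 1}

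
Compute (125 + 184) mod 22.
1

(125 + 184) = 309
309 mod 22 = 1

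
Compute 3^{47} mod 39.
9

Using successive squaring:
Binary expansion of 47: 101111
Powers of 3 mod 39 (each is the square of the previous):
  3^1 ≡ 3 (mod 39)
  3^2 ≡ 3² = 9 ≡ 9 (mod 39)
  3^4 ≡ 9² = 81 ≡ 3 (mod 39)
  3^8 ≡ 3² = 9 ≡ 9 (mod 39)
  3^16 ≡ 9² = 81 ≡ 3 (mod 39)
  3^32 ≡ 3² = 9 ≡ 9 (mod 39)
47 = 32 + 8 + 4 + 2 + 1, so 3^47 = 3^32 × 3^8 × 3^4 × 3^2 × 3^1 ≡ 9 × 9 × 3 × 9 × 3 (mod 39)
Multiplying step by step:
  9 × 9 = 81 ≡ 3 (mod 39)
  3 × 3 = 9 ≡ 9 (mod 39)
  9 × 9 = 81 ≡ 3 (mod 39)
  3 × 3 = 9 ≡ 9 (mod 39)
Result: 3^47 ≡ 9 (mod 39)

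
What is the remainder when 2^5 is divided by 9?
5 = 4 + 1 (binary 101). Repeated squaring mod 9: 2^1 ≡ 2; 2^2 ≡ 2² = 4 ≡ 4; 2^4 ≡ 4² = 16 ≡ 7. Multiply: 2^5 = 2^4 × 2^1 ≡ 7 × 2 (mod 9): 7 × 2 = 14 ≡ 5. So 2^5 ≡ 5 (mod 9).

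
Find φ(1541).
1452

Prime factorization: 1541 = 23 × 67
Using the formula φ(n) = n × Π(1 - 1/p) for each prime factor p:
φ(1541) = 1541 × (1 - 1/23) × (1 - 1/67)
φ(1541) = 1452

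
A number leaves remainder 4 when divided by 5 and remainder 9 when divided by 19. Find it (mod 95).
M = 5 × 19 = 95. M₁ = 19, y₁ ≡ 4 (mod 5). M₂ = 5, y₂ ≡ 4 (mod 19). z = 4×19×4 + 9×5×4 ≡ 9 (mod 95)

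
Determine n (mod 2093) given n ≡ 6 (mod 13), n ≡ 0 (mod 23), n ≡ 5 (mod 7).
1748

Using the Chinese Remainder Theorem:
M = product of moduli = 2093
For equation 1: M_1 = 161, 161 ≡ 5 (mod 13), inverse of 161 mod 13 is 8 (check: 5 × 8 = 40 ≡ 1 (mod 13))
For equation 2: M_2 = 91, 91 ≡ 22 (mod 23), inverse of 91 mod 23 is 22 (check: 22 × 22 = 484 ≡ 1 (mod 23))
For equation 3: M_3 = 299, 299 ≡ 5 (mod 7), inverse of 299 mod 7 is 3 (check: 5 × 3 = 15 ≡ 1 (mod 7))
Combine: n ≡ Σ r_i×M_i×(M_i⁻¹ mod m_i) = 6×161×8 + 0×91×22 + 5×299×3 = 7728 + 0 + 4485 = 12213
12213 mod 2093 = 1748
n ≡ 1748 (mod 2093)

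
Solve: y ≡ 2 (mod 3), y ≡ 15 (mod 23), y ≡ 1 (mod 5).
M = 3 × 23 × 5 = 345. M₁ = 115, y₁ ≡ 1 (mod 3). M₂ = 15, y₂ ≡ 20 (mod 23). M₃ = 69, y₃ ≡ 4 (mod 5). y = 2×115×1 + 15×15×20 + 1×69×4 ≡ 176 (mod 345)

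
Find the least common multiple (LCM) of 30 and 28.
420

First find GCD(30, 28) using the Euclidean algorithm:
30 = 1 × 28 + 2
28 = 14 × 2 + 0
GCD(30, 28) = 2

LCM formula: LCM(a, b) = (a × b) / GCD(a, b)
LCM(30, 28) = (30 × 28) / 2
LCM(30, 28) = 840 / 2
LCM(30, 28) = 420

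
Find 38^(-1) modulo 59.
14

Using Extended Euclidean Algorithm:
gcd(38, 59) = 1
Bezout coefficients: 38 × 14 + 59 × -9 = 1
So 38 × 14 ≡ 1 (mod 59)
The inverse is 14 mod 59 = 14
Verification: 38 × 14 = 532 = 9 × 59 + 1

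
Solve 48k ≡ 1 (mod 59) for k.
16

Using Extended Euclidean Algorithm:
gcd(48, 59) = 1
Bezout coefficients: 48 × 16 + 59 × -13 = 1
So 48 × 16 ≡ 1 (mod 59)
The inverse is 16 mod 59 = 16
Verification: 48 × 16 = 768 = 13 × 59 + 1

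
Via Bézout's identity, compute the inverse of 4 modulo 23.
Extended GCD: 4(6) + 23(-1) = 1. So 4^(-1) ≡ 6 ≡ 6 (mod 23). Verify: 4 × 6 = 24 ≡ 1 (mod 23)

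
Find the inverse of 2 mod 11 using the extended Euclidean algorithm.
Extended GCD: 2(-5) + 11(1) = 1. So 2^(-1) ≡ 6 ≡ 6 (mod 11). Verify: 2 × 6 = 12 ≡ 1 (mod 11)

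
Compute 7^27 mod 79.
Using repeated squaring. 27 = 16 + 8 + 2 + 1 (binary 11011). Repeated squaring mod 79: 7^1 ≡ 7; 7^2 ≡ 7² = 49 ≡ 49; 7^4 ≡ 49² = 2401 ≡ 31; 7^8 ≡ 31² = 961 ≡ 13; 7^16 ≡ 13² = 169 ≡ 11. Multiply: 7^27 = 7^16 × 7^8 × 7^2 × 7^1 ≡ 11 × 13 × 49 × 7 (mod 79): 11 × 13 = 143 ≡ 64; 64 × 49 = 3136 ≡ 55; 55 × 7 = 385 ≡ 69. So 7^27 ≡ 69 (mod 79).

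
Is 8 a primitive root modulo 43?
No

To verify, check if 8^(42/q) ≢ 1 (mod 43) for each prime divisor q of 42
Divisors of 42 = 42: [1, 2, 3, 6, 7, 14, 21, 42]
  8^(42/2) = 8^21 ≡ 42 (mod 43)
  8^(42/3) = 8^14 ≡ 1 (mod 43)
  8^(42/7) = 8^6 ≡ 16 (mod 43)
Conclusion: 8 is not a primitive root modulo 43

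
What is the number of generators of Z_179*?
Number of primitive roots mod 179 = φ(178) = 88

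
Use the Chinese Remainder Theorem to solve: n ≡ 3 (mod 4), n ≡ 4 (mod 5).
M = 4 × 5 = 20. M₁ = 5, y₁ ≡ 1 (mod 4). M₂ = 4, y₂ ≡ 4 (mod 5). n = 3×5×1 + 4×4×4 ≡ 19 (mod 20)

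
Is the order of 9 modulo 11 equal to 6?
No, the actual order is 5, not 6.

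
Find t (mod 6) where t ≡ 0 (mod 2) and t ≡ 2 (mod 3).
M = 2 × 3 = 6. M₁ = 3, y₁ ≡ 1 (mod 2). M₂ = 2, y₂ ≡ 2 (mod 3). t = 0×3×1 + 2×2×2 ≡ 2 (mod 6)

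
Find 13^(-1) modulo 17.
4

Using Extended Euclidean Algorithm:
gcd(13, 17) = 1
Bezout coefficients: 13 × 4 + 17 × -3 = 1
So 13 × 4 ≡ 1 (mod 17)
The inverse is 4 mod 17 = 4
Verification: 13 × 4 = 52 = 3 × 17 + 1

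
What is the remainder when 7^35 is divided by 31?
Using Fermat: 7^{30} ≡ 1 (mod 31). 35 ≡ 5 (mod 30). So 7^{35} ≡ 7^{5} ≡ 5 (mod 31)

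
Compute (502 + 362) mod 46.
36

(502 + 362) = 864
864 mod 46 = 36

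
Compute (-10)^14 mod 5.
Using repeated squaring. (-10) ≡ 0 (mod 5). 14 = 8 + 4 + 2 (binary 1110). Repeated squaring mod 5: 0^1 ≡ 0; 0^2 ≡ 0² = 0 ≡ 0; 0^4 ≡ 0² = 0 ≡ 0; 0^8 ≡ 0² = 0 ≡ 0. Multiply: (-10)^14 ≡ 0^8 × 0^4 × 0^2 ≡ 0 × 0 × 0 (mod 5): 0 × 0 = 0 ≡ 0; 0 × 0 = 0 ≡ 0. So (-10)^14 ≡ 0 (mod 5).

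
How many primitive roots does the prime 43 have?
Number of primitive roots mod 43 = φ(42) = 12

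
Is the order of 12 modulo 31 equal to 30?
Yes, ord_31(12) = 30.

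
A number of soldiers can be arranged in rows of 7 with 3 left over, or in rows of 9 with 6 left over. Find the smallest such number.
M = 7 × 9 = 63. M₁ = 9, y₁ ≡ 4 (mod 7). M₂ = 7, y₂ ≡ 4 (mod 9). m = 3×9×4 + 6×7×4 ≡ 24 (mod 63). The smallest positive such number is 24.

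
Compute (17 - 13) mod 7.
4

(17 - 13) = 4
4 mod 7 = 4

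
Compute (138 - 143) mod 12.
7

(138 - 143) = -5
-5 mod 12 = 7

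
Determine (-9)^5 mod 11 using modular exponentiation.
(-9) ≡ 2 (mod 11). 5 = 4 + 1 (binary 101). Repeated squaring mod 11: 2^1 ≡ 2; 2^2 ≡ 2² = 4 ≡ 4; 2^4 ≡ 4² = 16 ≡ 5. Multiply: (-9)^5 ≡ 2^4 × 2^1 ≡ 5 × 2 (mod 11): 5 × 2 = 10 ≡ 10. So (-9)^5 ≡ 10 (mod 11).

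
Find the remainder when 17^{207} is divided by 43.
By Fermat: 17^{42} ≡ 1 (mod 43). 207 = 4×42 + 39. So 17^{207} ≡ 17^{39} ≡ 4 (mod 43)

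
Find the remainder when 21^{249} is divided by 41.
By Fermat: 21^{40} ≡ 1 (mod 41). 249 = 6×40 + 9. So 21^{249} ≡ 21^{9} ≡ 39 (mod 41)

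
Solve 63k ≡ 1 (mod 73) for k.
51

Using Extended Euclidean Algorithm:
gcd(63, 73) = 1
Bezout coefficients: 63 × -22 + 73 × 19 = 1
So 63 × -22 ≡ 1 (mod 73)
The inverse is -22 mod 73 = 51
Verification: 63 × 51 = 3213 = 44 × 73 + 1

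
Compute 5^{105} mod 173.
82

Using successive squaring:
Binary expansion of 105: 1101001
Powers of 5 mod 173 (each is the square of the previous):
  5^1 ≡ 5 (mod 173)
  5^2 ≡ 5² = 25 ≡ 25 (mod 173)
  5^4 ≡ 25² = 625 ≡ 106 (mod 173)
  5^8 ≡ 106² = 11236 ≡ 164 (mod 173)
  5^16 ≡ 164² = 26896 ≡ 81 (mod 173)
  5^32 ≡ 81² = 6561 ≡ 160 (mod 173)
  5^64 ≡ 160² = 25600 ≡ 169 (mod 173)
105 = 64 + 32 + 8 + 1, so 5^105 = 5^64 × 5^32 × 5^8 × 5^1 ≡ 169 × 160 × 164 × 5 (mod 173)
Multiplying step by step:
  169 × 160 = 27040 ≡ 52 (mod 173)
  52 × 164 = 8528 ≡ 51 (mod 173)
  51 × 5 = 255 ≡ 82 (mod 173)
Result: 5^105 ≡ 82 (mod 173)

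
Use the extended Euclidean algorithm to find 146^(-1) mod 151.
Extended GCD: 146(30) + 151(-29) = 1. So 146^(-1) ≡ 30 ≡ 30 (mod 151). Verify: 146 × 30 = 4380 ≡ 1 (mod 151)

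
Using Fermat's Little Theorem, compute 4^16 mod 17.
By Fermat's Little Theorem, 4^{16} ≡ 1 (mod 17) since 17 is prime and gcd(4, 17) = 1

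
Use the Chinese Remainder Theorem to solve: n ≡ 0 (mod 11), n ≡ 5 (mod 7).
33

Using the Chinese Remainder Theorem:
M = product of moduli = 77
For equation 1: M_1 = 7, 7 ≡ 7 (mod 11), inverse of 7 mod 11 is 8 (check: 7 × 8 = 56 ≡ 1 (mod 11))
For equation 2: M_2 = 11, 11 ≡ 4 (mod 7), inverse of 11 mod 7 is 2 (check: 4 × 2 = 8 ≡ 1 (mod 7))
Combine: n ≡ Σ r_i×M_i×(M_i⁻¹ mod m_i) = 0×7×8 + 5×11×2 = 0 + 110 = 110
110 mod 77 = 33
n ≡ 33 (mod 77)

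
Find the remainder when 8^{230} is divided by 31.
By Fermat: 8^{30} ≡ 1 (mod 31). 230 = 7×30 + 20. So 8^{230} ≡ 8^{20} ≡ 1 (mod 31)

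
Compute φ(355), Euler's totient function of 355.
280

Prime factorization: 355 = 5 × 71
Using the formula φ(n) = n × Π(1 - 1/p) for each prime factor p:
φ(355) = 355 × (1 - 1/5) × (1 - 1/71)
φ(355) = 280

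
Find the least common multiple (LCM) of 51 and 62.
3162

First find GCD(51, 62) using the Euclidean algorithm:
51 = 0 × 62 + 51
62 = 1 × 51 + 11
51 = 4 × 11 + 7
11 = 1 × 7 + 4
7 = 1 × 4 + 3
4 = 1 × 3 + 1
3 = 3 × 1 + 0
GCD(51, 62) = 1

LCM formula: LCM(a, b) = (a × b) / GCD(a, b)
LCM(51, 62) = (51 × 62) / 1
LCM(51, 62) = 3162 / 1
LCM(51, 62) = 3162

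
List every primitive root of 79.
Primitive roots mod 79: {3, 6, 7, 28, 29, 30, 34, 35, 37, 39, 43, 47, 48, 53, 54, 59, 60, 63, 66, 68, 70, 74, 75, 77}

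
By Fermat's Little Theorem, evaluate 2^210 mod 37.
By Fermat: 2^{36} ≡ 1 (mod 37). 210 ≡ 30 (mod 36). So 2^{210} ≡ 2^{30} ≡ 11 (mod 37)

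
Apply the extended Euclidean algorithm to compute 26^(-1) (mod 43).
Extended GCD: 26(5) + 43(-3) = 1. So 26^(-1) ≡ 5 ≡ 5 (mod 43). Verify: 26 × 5 = 130 ≡ 1 (mod 43)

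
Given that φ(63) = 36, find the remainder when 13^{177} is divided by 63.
By Euler: 13^{36} ≡ 1 (mod 63) since gcd(13, 63) = 1. 177 = 4×36 + 33. So 13^{177} ≡ 13^{33} ≡ 55 (mod 63)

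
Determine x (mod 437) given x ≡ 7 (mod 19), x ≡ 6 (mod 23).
121

Using the Chinese Remainder Theorem:
M = product of moduli = 437
For equation 1: M_1 = 23, 23 ≡ 4 (mod 19), inverse of 23 mod 19 is 5 (check: 4 × 5 = 20 ≡ 1 (mod 19))
For equation 2: M_2 = 19, 19 ≡ 19 (mod 23), inverse of 19 mod 23 is 17 (check: 19 × 17 = 323 ≡ 1 (mod 23))
Combine: x ≡ Σ r_i×M_i×(M_i⁻¹ mod m_i) = 7×23×5 + 6×19×17 = 805 + 1938 = 2743
2743 mod 437 = 121
x ≡ 121 (mod 437)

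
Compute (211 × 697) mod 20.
7

(211 × 697) = 147067
147067 mod 20 = 7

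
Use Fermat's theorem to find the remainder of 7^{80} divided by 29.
24

By Fermat's Little Theorem, a^(p-1) ≡ 1 (mod p) for prime p and gcd(a, p) = 1
Here p = 29, so 7^28 ≡ 1 (mod 29)
We can reduce the exponent: 80 mod 28 = 24
So 7^80 ≡ 7^24 (mod 29)
Computing: 7^24 mod 29 = 24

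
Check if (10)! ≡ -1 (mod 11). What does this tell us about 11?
(10)! mod 11 = 10. Since this equals -1 (mod 11), Wilson confirms 11 is prime.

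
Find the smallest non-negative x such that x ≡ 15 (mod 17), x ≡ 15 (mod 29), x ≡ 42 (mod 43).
12340

Using the Chinese Remainder Theorem:
M = product of moduli = 21199
For equation 1: M_1 = 1247, 1247 ≡ 6 (mod 17), inverse of 1247 mod 17 is 3 (check: 6 × 3 = 18 ≡ 1 (mod 17))
For equation 2: M_2 = 731, 731 ≡ 6 (mod 29), inverse of 731 mod 29 is 5 (check: 6 × 5 = 30 ≡ 1 (mod 29))
For equation 3: M_3 = 493, 493 ≡ 20 (mod 43), inverse of 493 mod 43 is 28 (check: 20 × 28 = 560 ≡ 1 (mod 43))
Combine: x ≡ Σ r_i×M_i×(M_i⁻¹ mod m_i) = 15×1247×3 + 15×731×5 + 42×493×28 = 56115 + 54825 + 579768 = 690708
690708 mod 21199 = 12340
x ≡ 12340 (mod 21199)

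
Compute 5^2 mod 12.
2 = 2 (binary 10). Repeated squaring mod 12: 5^1 ≡ 5; 5^2 ≡ 5² = 25 ≡ 1. So 5^2 ≡ 1 (mod 12).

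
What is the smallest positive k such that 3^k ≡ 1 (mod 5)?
Powers of 3 mod 5: 3^1≡3, 3^2≡4, 3^3≡2, 3^4≡1. Order = 4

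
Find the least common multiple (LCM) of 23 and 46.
46

First find GCD(23, 46) using the Euclidean algorithm:
23 = 0 × 46 + 23
46 = 2 × 23 + 0
GCD(23, 46) = 23

LCM formula: LCM(a, b) = (a × b) / GCD(a, b)
LCM(23, 46) = (23 × 46) / 23
LCM(23, 46) = 1058 / 23
LCM(23, 46) = 46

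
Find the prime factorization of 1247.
29 × 43

Divide by primes starting from smallest:
1247 ÷ 29 = 43
43 ÷ 43 = 1

1247 = 29 × 43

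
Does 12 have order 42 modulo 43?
p - 1 = 42 has prime divisors 2, 3, 7. Check 12^(42/q) mod 43 for each: 12^(42/2) = 12^21 ≡ 42, 12^(42/3) = 12^14 ≡ 36, 12^(42/7) = 12^6 ≡ 21 (mod 43). None of these is 1, so 12 has order 42 = φ(43), so it is a primitive root mod 43.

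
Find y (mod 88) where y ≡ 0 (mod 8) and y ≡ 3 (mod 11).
M = 8 × 11 = 88. M₁ = 11, y₁ ≡ 3 (mod 8). M₂ = 8, y₂ ≡ 7 (mod 11). y = 0×11×3 + 3×8×7 ≡ 80 (mod 88)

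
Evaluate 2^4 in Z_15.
4 = 4 (binary 100). Repeated squaring mod 15: 2^1 ≡ 2; 2^2 ≡ 2² = 4 ≡ 4; 2^4 ≡ 4² = 16 ≡ 1. So 2^4 ≡ 1 (mod 15).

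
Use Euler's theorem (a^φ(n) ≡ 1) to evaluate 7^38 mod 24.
By Euler: 7^{8} ≡ 1 (mod 24) since gcd(7, 24) = 1. 38 = 4×8 + 6. So 7^{38} ≡ 7^{6} ≡ 1 (mod 24)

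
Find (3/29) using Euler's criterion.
(3/29) = 3^{14} mod 29 = -1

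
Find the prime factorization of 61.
61

Divide by primes starting from smallest:
61 ÷ 61 = 1

61 = 61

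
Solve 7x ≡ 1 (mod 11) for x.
8

Using Extended Euclidean Algorithm:
gcd(7, 11) = 1
Bezout coefficients: 7 × -3 + 11 × 2 = 1
So 7 × -3 ≡ 1 (mod 11)
The inverse is -3 mod 11 = 8
Verification: 7 × 8 = 56 = 5 × 11 + 1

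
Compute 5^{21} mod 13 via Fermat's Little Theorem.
5

By Fermat's Little Theorem, a^(p-1) ≡ 1 (mod p) for prime p and gcd(a, p) = 1
Here p = 13, so 5^12 ≡ 1 (mod 13)
We can reduce the exponent: 21 mod 12 = 9
So 5^21 ≡ 5^9 (mod 13)
Computing: 5^9 mod 13 = 5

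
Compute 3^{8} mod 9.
0

Using successive squaring:
Binary expansion of 8: 1000
Powers of 3 mod 9 (each is the square of the previous):
  3^1 ≡ 3 (mod 9)
  3^2 ≡ 3² = 9 ≡ 0 (mod 9)
  3^4 ≡ 0² = 0 ≡ 0 (mod 9)
  3^8 ≡ 0² = 0 ≡ 0 (mod 9)
8 is a power of 2, so 3^8 is the last square: ≡ 0 (mod 9)
Result: 3^8 ≡ 0 (mod 9)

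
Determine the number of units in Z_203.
168

Prime factorization: 203 = 7 × 29
Using the formula φ(n) = n × Π(1 - 1/p) for each prime factor p:
φ(203) = 203 × (1 - 1/7) × (1 - 1/29)
φ(203) = 168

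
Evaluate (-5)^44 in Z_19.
Using Fermat: (-5)^{18} ≡ 1 (mod 19). 44 ≡ 8 (mod 18). So (-5)^{44} ≡ (-5)^{8} ≡ 4 (mod 19)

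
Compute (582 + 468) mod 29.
6

(582 + 468) = 1050
1050 mod 29 = 6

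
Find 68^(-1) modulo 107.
96

Using Extended Euclidean Algorithm:
gcd(68, 107) = 1
Bezout coefficients: 68 × -11 + 107 × 7 = 1
So 68 × -11 ≡ 1 (mod 107)
The inverse is -11 mod 107 = 96
Verification: 68 × 96 = 6528 = 61 × 107 + 1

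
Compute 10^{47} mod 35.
5

Using successive squaring:
Binary expansion of 47: 101111
Powers of 10 mod 35 (each is the square of the previous):
  10^1 ≡ 10 (mod 35)
  10^2 ≡ 10² = 100 ≡ 30 (mod 35)
  10^4 ≡ 30² = 900 ≡ 25 (mod 35)
  10^8 ≡ 25² = 625 ≡ 30 (mod 35)
  10^16 ≡ 30² = 900 ≡ 25 (mod 35)
  10^32 ≡ 25² = 625 ≡ 30 (mod 35)
47 = 32 + 8 + 4 + 2 + 1, so 10^47 = 10^32 × 10^8 × 10^4 × 10^2 × 10^1 ≡ 30 × 30 × 25 × 30 × 10 (mod 35)
Multiplying step by step:
  30 × 30 = 900 ≡ 25 (mod 35)
  25 × 25 = 625 ≡ 30 (mod 35)
  30 × 30 = 900 ≡ 25 (mod 35)
  25 × 10 = 250 ≡ 5 (mod 35)
Result: 10^47 ≡ 5 (mod 35)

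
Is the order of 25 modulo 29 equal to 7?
Yes, ord_29(25) = 7.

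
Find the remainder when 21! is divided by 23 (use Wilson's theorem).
(22)! = (21)! × (22) ≡ -1 (mod 23). So (21)! ≡ -1 × (22)^(-1) ≡ (-1)×(-1) = 1 (mod 23)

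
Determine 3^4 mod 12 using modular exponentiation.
4 = 4 (binary 100). Repeated squaring mod 12: 3^1 ≡ 3; 3^2 ≡ 3² = 9 ≡ 9; 3^4 ≡ 9² = 81 ≡ 9. So 3^4 ≡ 9 (mod 12).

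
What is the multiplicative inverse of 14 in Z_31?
20

Using Extended Euclidean Algorithm:
gcd(14, 31) = 1
Bezout coefficients: 14 × -11 + 31 × 5 = 1
So 14 × -11 ≡ 1 (mod 31)
The inverse is -11 mod 31 = 20
Verification: 14 × 20 = 280 = 9 × 31 + 1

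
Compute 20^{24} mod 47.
27

Using successive squaring:
Binary expansion of 24: 11000
Powers of 20 mod 47 (each is the square of the previous):
  20^1 ≡ 20 (mod 47)
  20^2 ≡ 20² = 400 ≡ 24 (mod 47)
  20^4 ≡ 24² = 576 ≡ 12 (mod 47)
  20^8 ≡ 12² = 144 ≡ 3 (mod 47)
  20^16 ≡ 3² = 9 ≡ 9 (mod 47)
24 = 16 + 8, so 20^24 = 20^16 × 20^8 ≡ 9 × 3 (mod 47)
Multiplying step by step:
  9 × 3 = 27 ≡ 27 (mod 47)
Result: 20^24 ≡ 27 (mod 47)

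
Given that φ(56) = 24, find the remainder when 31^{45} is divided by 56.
By Euler: 31^{24} ≡ 1 (mod 56) since gcd(31, 56) = 1. 45 = 1×24 + 21. So 31^{45} ≡ 31^{21} ≡ 55 (mod 56)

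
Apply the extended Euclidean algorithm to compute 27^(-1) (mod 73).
Extended GCD: 27(-27) + 73(10) = 1. So 27^(-1) ≡ 46 ≡ 46 (mod 73). Verify: 27 × 46 = 1242 ≡ 1 (mod 73)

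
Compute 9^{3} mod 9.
0

Using successive squaring:
Binary expansion of 3: 11
Powers of 9 mod 9 (each is the square of the previous):
  9^1 ≡ 0 (mod 9)
  9^2 ≡ 0² = 0 ≡ 0 (mod 9)
3 = 2 + 1, so 9^3 = 9^2 × 9^1 ≡ 0 × 0 (mod 9)
Multiplying step by step:
  0 × 0 = 0 ≡ 0 (mod 9)
Result: 9^3 ≡ 0 (mod 9)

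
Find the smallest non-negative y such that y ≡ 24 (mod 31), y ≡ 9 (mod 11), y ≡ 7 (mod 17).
2132

Using the Chinese Remainder Theorem:
M = product of moduli = 5797
For equation 1: M_1 = 187, 187 ≡ 1 (mod 31), inverse of 187 mod 31 is 1 (check: 1 × 1 = 1 ≡ 1 (mod 31))
For equation 2: M_2 = 527, 527 ≡ 10 (mod 11), inverse of 527 mod 11 is 10 (check: 10 × 10 = 100 ≡ 1 (mod 11))
For equation 3: M_3 = 341, 341 ≡ 1 (mod 17), inverse of 341 mod 17 is 1 (check: 1 × 1 = 1 ≡ 1 (mod 17))
Combine: y ≡ Σ r_i×M_i×(M_i⁻¹ mod m_i) = 24×187×1 + 9×527×10 + 7×341×1 = 4488 + 47430 + 2387 = 54305
54305 mod 5797 = 2132
y ≡ 2132 (mod 5797)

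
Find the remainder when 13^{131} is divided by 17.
By Fermat: 13^{16} ≡ 1 (mod 17). 131 = 8×16 + 3. So 13^{131} ≡ 13^{3} ≡ 4 (mod 17)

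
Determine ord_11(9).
Powers of 9 mod 11: 9^1≡9, 9^2≡4, 9^3≡3, 9^4≡5, 9^5≡1. Order = 5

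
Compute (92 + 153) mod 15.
5

(92 + 153) = 245
245 mod 15 = 5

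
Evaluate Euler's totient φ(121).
110

Prime factorization: 121 = 11^2
Using the formula φ(n) = n × Π(1 - 1/p) for each prime factor p:
φ(121) = 121 × (1 - 1/11)
φ(121) = 110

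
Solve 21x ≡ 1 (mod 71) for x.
21^(-1) ≡ 44 (mod 71). Verification: 21 × 44 = 924 ≡ 1 (mod 71)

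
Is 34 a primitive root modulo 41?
p - 1 = 40 has prime divisors 2, 5. Check 34^(40/q) mod 41 for each: 34^(40/2) = 34^20 ≡ 40, 34^(40/5) = 34^8 ≡ 37 (mod 41). None of these is 1, so 34 has order 40 = φ(41), so it is a primitive root mod 41.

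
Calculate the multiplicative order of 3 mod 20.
Powers of 3 mod 20: 3^1≡3, 3^2≡9, 3^3≡7, 3^4≡1. Order = 4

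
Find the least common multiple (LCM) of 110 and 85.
1870

First find GCD(110, 85) using the Euclidean algorithm:
110 = 1 × 85 + 25
85 = 3 × 25 + 10
25 = 2 × 10 + 5
10 = 2 × 5 + 0
GCD(110, 85) = 5

LCM formula: LCM(a, b) = (a × b) / GCD(a, b)
LCM(110, 85) = (110 × 85) / 5
LCM(110, 85) = 9350 / 5
LCM(110, 85) = 1870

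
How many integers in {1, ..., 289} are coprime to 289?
272

Prime factorization: 289 = 17^2
Using the formula φ(n) = n × Π(1 - 1/p) for each prime factor p:
φ(289) = 289 × (1 - 1/17)
φ(289) = 272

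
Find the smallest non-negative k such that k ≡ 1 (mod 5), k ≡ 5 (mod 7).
26

Using the Chinese Remainder Theorem:
M = product of moduli = 35
For equation 1: M_1 = 7, 7 ≡ 2 (mod 5), inverse of 7 mod 5 is 3 (check: 2 × 3 = 6 ≡ 1 (mod 5))
For equation 2: M_2 = 5, 5 ≡ 5 (mod 7), inverse of 5 mod 7 is 3 (check: 5 × 3 = 15 ≡ 1 (mod 7))
Combine: k ≡ Σ r_i×M_i×(M_i⁻¹ mod m_i) = 1×7×3 + 5×5×3 = 21 + 75 = 96
96 mod 35 = 26
k ≡ 26 (mod 35)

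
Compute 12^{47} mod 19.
8

Using successive squaring:
Binary expansion of 47: 101111
Powers of 12 mod 19 (each is the square of the previous):
  12^1 ≡ 12 (mod 19)
  12^2 ≡ 12² = 144 ≡ 11 (mod 19)
  12^4 ≡ 11² = 121 ≡ 7 (mod 19)
  12^8 ≡ 7² = 49 ≡ 11 (mod 19)
  12^16 ≡ 11² = 121 ≡ 7 (mod 19)
  12^32 ≡ 7² = 49 ≡ 11 (mod 19)
47 = 32 + 8 + 4 + 2 + 1, so 12^47 = 12^32 × 12^8 × 12^4 × 12^2 × 12^1 ≡ 11 × 11 × 7 × 11 × 12 (mod 19)
Multiplying step by step:
  11 × 11 = 121 ≡ 7 (mod 19)
  7 × 7 = 49 ≡ 11 (mod 19)
  11 × 11 = 121 ≡ 7 (mod 19)
  7 × 12 = 84 ≡ 8 (mod 19)
Result: 12^47 ≡ 8 (mod 19)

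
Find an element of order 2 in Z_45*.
19 has order 2 mod 45 since 19^{2} ≡ 1 (mod 45) and no smaller power works.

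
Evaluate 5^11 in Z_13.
Using repeated squaring. 11 = 8 + 2 + 1 (binary 1011). Repeated squaring mod 13: 5^1 ≡ 5; 5^2 ≡ 5² = 25 ≡ 12; 5^4 ≡ 12² = 144 ≡ 1; 5^8 ≡ 1² = 1 ≡ 1. Multiply: 5^11 = 5^8 × 5^2 × 5^1 ≡ 1 × 12 × 5 (mod 13): 1 × 12 = 12 ≡ 12; 12 × 5 = 60 ≡ 8. So 5^11 ≡ 8 (mod 13).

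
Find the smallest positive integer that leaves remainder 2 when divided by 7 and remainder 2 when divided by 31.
M = 7 × 31 = 217. M₁ = 31, y₁ ≡ 5 (mod 7). M₂ = 7, y₂ ≡ 9 (mod 31). x = 2×31×5 + 2×7×9 ≡ 2 (mod 217). The smallest positive such number is 2.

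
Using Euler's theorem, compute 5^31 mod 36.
By Euler: 5^{12} ≡ 1 (mod 36) since gcd(5, 36) = 1. 31 = 2×12 + 7. So 5^{31} ≡ 5^{7} ≡ 5 (mod 36)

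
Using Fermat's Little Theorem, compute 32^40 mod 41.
By Fermat's Little Theorem, 32^{40} ≡ 1 (mod 41) since 41 is prime and gcd(32, 41) = 1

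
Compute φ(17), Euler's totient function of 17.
16

Prime factorization: 17 = 17
Using the formula φ(n) = n × Π(1 - 1/p) for each prime factor p:
φ(17) = 17 × (1 - 1/17)
φ(17) = 16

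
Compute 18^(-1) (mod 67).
18^(-1) ≡ 41 (mod 67). Verification: 18 × 41 = 738 ≡ 1 (mod 67)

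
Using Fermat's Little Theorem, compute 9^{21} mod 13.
1

By Fermat's Little Theorem, a^(p-1) ≡ 1 (mod p) for prime p and gcd(a, p) = 1
Here p = 13, so 9^12 ≡ 1 (mod 13)
We can reduce the exponent: 21 mod 12 = 9
So 9^21 ≡ 9^9 (mod 13)
Computing: 9^9 mod 13 = 1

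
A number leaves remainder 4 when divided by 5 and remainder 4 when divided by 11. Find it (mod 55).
M = 5 × 11 = 55. M₁ = 11, y₁ ≡ 1 (mod 5). M₂ = 5, y₂ ≡ 9 (mod 11). k = 4×11×1 + 4×5×9 ≡ 4 (mod 55)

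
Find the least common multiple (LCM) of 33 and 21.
231

First find GCD(33, 21) using the Euclidean algorithm:
33 = 1 × 21 + 12
21 = 1 × 12 + 9
12 = 1 × 9 + 3
9 = 3 × 3 + 0
GCD(33, 21) = 3

LCM formula: LCM(a, b) = (a × b) / GCD(a, b)
LCM(33, 21) = (33 × 21) / 3
LCM(33, 21) = 693 / 3
LCM(33, 21) = 231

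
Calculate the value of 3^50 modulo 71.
Using repeated squaring. 50 = 32 + 16 + 2 (binary 110010). Repeated squaring mod 71: 3^1 ≡ 3; 3^2 ≡ 3² = 9 ≡ 9; 3^4 ≡ 9² = 81 ≡ 10; 3^8 ≡ 10² = 100 ≡ 29; 3^16 ≡ 29² = 841 ≡ 60; 3^32 ≡ 60² = 3600 ≡ 50. Multiply: 3^50 = 3^32 × 3^16 × 3^2 ≡ 50 × 60 × 9 (mod 71): 50 × 60 = 3000 ≡ 18; 18 × 9 = 162 ≡ 20. So 3^50 ≡ 20 (mod 71).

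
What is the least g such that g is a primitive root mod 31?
p - 1 = 30 has prime divisors 2, 3, 5. h is a primitive root mod 31 iff h^(30/q) ≢ 1 (mod 31) for each such q.
h = 2: 2^15 ≡ 1, 2^10 ≡ 1, 2^6 ≡ 2 (mod 31); 2^15 ≡ 1, so not a primitive root.
h = 3: 3^15 ≡ 30, 3^10 ≡ 25, 3^6 ≡ 16 (mod 31); none is 1, so 3 has order 30 and is a primitive root.
The smallest primitive root mod 31 is g = 3.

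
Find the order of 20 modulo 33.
Powers of 20 mod 33: 20^1≡20, 20^2≡4, 20^3≡14, 20^4≡16, 20^5≡23, 20^6≡31, 20^7≡26, 20^8≡25, 20^9≡5, 20^10≡1. Order = 10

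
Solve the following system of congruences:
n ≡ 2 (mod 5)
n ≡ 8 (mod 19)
27

Using the Chinese Remainder Theorem:
M = product of moduli = 95
For equation 1: M_1 = 19, 19 ≡ 4 (mod 5), inverse of 19 mod 5 is 4 (check: 4 × 4 = 16 ≡ 1 (mod 5))
For equation 2: M_2 = 5, 5 ≡ 5 (mod 19), inverse of 5 mod 19 is 4 (check: 5 × 4 = 20 ≡ 1 (mod 19))
Combine: n ≡ Σ r_i×M_i×(M_i⁻¹ mod m_i) = 2×19×4 + 8×5×4 = 152 + 160 = 312
312 mod 95 = 27
n ≡ 27 (mod 95)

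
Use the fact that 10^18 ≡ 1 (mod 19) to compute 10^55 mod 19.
By Fermat: 10^{18} ≡ 1 (mod 19). 55 = 3×18 + 1. So 10^{55} ≡ 10^{1} ≡ 10 (mod 19)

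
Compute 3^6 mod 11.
6 = 4 + 2 (binary 110). Repeated squaring mod 11: 3^1 ≡ 3; 3^2 ≡ 3² = 9 ≡ 9; 3^4 ≡ 9² = 81 ≡ 4. Multiply: 3^6 = 3^4 × 3^2 ≡ 4 × 9 (mod 11): 4 × 9 = 36 ≡ 3. So 3^6 ≡ 3 (mod 11).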